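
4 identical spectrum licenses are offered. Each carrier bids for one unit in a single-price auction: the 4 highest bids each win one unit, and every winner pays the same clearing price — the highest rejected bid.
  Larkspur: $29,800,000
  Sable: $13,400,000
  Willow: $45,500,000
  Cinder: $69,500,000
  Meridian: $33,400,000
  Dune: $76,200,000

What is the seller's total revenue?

Ordering the bids: 76,200,000 (Dune), 69,500,000 (Cinder), 45,500,000 (Willow), 33,400,000 (Meridian), 29,800,000 (Larkspur), 13,400,000 (Sable)
The 4 highest are Dune, Cinder, Willow, Meridian.
Clearing price = highest rejected bid = $29,800,000.
Total revenue = 4 × $29,800,000 = $119,200,000.

Total revenue: $119,200,000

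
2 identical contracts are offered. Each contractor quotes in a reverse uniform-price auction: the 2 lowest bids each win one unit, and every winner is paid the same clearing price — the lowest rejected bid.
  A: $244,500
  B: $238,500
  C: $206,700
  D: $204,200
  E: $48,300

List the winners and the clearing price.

Ordering the bids: 48,300 (E), 204,200 (D), 206,700 (C), 238,500 (B), …
Lowest 2: E, D.
Clearing price = lowest rejected bid = $206,700.

E, D; each is paid $206,700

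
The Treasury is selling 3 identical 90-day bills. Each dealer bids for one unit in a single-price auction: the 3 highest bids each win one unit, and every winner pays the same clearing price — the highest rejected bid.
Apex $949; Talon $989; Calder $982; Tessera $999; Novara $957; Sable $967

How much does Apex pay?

Apex pays $0

Bids ranked high→low: 999 (Tessera), 989 (Talon), 982 (Calder), 967 (Sable), 957 (Novara), …
Top 3: Tessera, Talon, Calder.
Highest unsuccessful bid: $967 → clearing price.
Apex does not win → pays $0.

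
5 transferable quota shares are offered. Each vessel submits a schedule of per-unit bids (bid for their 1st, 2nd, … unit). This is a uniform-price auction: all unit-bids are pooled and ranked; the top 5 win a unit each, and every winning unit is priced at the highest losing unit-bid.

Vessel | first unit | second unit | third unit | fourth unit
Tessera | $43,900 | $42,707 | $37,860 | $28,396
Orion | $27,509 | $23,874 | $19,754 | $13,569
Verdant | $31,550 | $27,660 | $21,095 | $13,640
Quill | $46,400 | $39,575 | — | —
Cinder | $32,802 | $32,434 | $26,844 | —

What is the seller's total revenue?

Total revenue: $164,010

All unit-bids, highest first — top 5: 46,400 (Quill-1), 43,900 (Tessera-1), 42,707 (Tessera-2), 39,575 (Quill-2), 37,860 (Tessera-3)
First bid not allocated: $32,802.
Allocation: Quill 2, Tessera 3. Every unit priced at $32,802.
Revenue = 5 × 32,802 = $164,010.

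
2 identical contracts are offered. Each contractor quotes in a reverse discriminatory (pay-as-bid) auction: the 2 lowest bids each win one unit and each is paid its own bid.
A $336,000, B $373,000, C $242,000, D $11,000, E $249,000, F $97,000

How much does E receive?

Ordering the bids: 11,000 (D), 97,000 (F), 242,000 (C), 249,000 (E), …
Winners (2 units): D, F.
E does not win → $0.

E is paid $0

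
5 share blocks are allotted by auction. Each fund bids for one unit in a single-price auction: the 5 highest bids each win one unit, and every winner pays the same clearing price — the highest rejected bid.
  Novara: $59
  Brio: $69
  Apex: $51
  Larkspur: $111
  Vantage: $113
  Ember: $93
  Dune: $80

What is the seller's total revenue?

Ordering the bids: 113 (Vantage), 111 (Larkspur), 93 (Ember), 80 (Dune), 69 (Brio), 59 (Novara), 51 (Apex)
Winners (5 units): Vantage, Larkspur, Ember, Dune, Brio.
Clearing price = highest rejected bid = $59.
Total revenue = 5 × $59 = $295.

Total revenue: $295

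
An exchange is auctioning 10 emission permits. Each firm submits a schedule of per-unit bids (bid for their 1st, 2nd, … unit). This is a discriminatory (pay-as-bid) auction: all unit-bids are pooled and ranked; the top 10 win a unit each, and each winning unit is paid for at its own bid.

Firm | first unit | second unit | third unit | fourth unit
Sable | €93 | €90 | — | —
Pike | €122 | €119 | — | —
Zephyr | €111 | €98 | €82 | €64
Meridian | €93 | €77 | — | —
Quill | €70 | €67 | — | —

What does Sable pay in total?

Sable pays €183

Merging the schedules and taking the best 10: 122 (Pike-1), 119 (Pike-2), 111 (Zephyr-1), 98 (Zephyr-2), 93 (Sable-1), 93 (Meridian-1), 90 (Sable-2), 82 (Zephyr-3), 77 (Meridian-2), 70 (Quill-1)
Next rejected bid: €67 (not a price — pay-as-bid).
Sable's winning unit-bids: 93 + 90 = €183.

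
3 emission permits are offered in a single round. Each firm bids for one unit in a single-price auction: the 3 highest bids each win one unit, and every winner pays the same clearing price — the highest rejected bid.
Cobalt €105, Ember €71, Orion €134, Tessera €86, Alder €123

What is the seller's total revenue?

Total revenue: €258

Sorting: 134 (Orion), 123 (Alder), 105 (Cobalt), 86 (Tessera), 71 (Ember)
Top 3: Orion, Alder, Cobalt.
Highest unsuccessful bid: €86 → clearing price.
Total revenue = 3 × €86 = €258.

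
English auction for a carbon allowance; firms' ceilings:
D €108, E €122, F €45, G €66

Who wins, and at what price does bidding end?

E wins at €108

Open ascending-bid auction: the price rises until one bidder remains; the winner pays the price at which the last rival dropped out.
Limits in order: 122 (E) > 108 (D) > 66 (G) > 45 (F)
D is the last rival to drop out, at €108; E remains and wins at that price.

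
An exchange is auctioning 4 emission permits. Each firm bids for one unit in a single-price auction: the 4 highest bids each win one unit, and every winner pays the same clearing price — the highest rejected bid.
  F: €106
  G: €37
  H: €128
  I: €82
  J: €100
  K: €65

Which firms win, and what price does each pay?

H, F, J, I; each pays €65

Ordering the bids: 128 (H), 106 (F), 100 (J), 82 (I), 65 (K), 37 (G)
Winners (4 units): H, F, J, I.
Highest unsuccessful bid: €65 → clearing price.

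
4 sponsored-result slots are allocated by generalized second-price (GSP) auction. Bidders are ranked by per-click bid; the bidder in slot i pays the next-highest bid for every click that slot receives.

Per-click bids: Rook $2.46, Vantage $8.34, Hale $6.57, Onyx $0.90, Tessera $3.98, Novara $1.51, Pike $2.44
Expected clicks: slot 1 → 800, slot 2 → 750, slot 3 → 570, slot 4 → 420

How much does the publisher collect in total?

Sorting advertisers: $8.34 (Vantage) > $6.57 (Hale) > $3.98 (Tessera) > $2.46 (Rook) > $2.44 (Pike) > …
Slot 1: Vantage pays $6.57 × 800 = $5256.00
Slot 2: Hale pays $3.98 × 750 = $2985.00
Slot 3: Tessera pays $2.46 × 570 = $1402.20
Slot 4: Rook pays $2.44 × 420 = $1024.80
Total = $10668.00

Total revenue: $10668.00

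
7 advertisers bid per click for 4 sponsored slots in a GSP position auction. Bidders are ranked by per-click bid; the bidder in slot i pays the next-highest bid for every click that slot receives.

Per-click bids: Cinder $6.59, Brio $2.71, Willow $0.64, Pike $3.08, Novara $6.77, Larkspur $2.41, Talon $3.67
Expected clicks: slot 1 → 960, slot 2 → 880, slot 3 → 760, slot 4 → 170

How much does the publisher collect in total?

Total revenue: $12357.50

Sorting advertisers: $6.77 (Novara) > $6.59 (Cinder) > $3.67 (Talon) > $3.08 (Pike) > $2.71 (Brio) > …
Slot 1: Novara pays $6.59 × 960 = $6326.40
Slot 2: Cinder pays $3.67 × 880 = $3229.60
Slot 3: Talon pays $3.08 × 760 = $2340.80
Slot 4: Pike pays $2.71 × 170 = $460.70
Total = $12357.50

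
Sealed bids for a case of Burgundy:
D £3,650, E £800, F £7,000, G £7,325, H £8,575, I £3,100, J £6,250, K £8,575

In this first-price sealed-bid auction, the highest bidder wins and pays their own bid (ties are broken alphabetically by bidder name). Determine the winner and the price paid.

First-price sealed-bid auction: the highest bidder wins and pays their own bid.
Bids in order: 8,575 (H) > 8,575 (K) > 7,325 (G) > 7,000 (F) > 6,250 (J) > 3,650 (D) > …
Tie at £8,575 → H wins by tie-break.
H is highest → pays own bid, £8,575.

H pays £8,575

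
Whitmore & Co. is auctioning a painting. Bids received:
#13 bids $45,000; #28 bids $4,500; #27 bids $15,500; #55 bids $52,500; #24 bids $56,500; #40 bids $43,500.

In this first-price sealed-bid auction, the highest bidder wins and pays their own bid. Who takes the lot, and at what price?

#24 pays $56,500

First-price sealed-bid auction: the highest bidder wins and pays their own bid.
Sorting bids: 56,500 (#24) > 52,500 (#55) > 45,000 (#13) > 43,500 (#40) > 15,500 (#27) > 4,500 (#28)
#24 is highest → pays own bid, $56,500.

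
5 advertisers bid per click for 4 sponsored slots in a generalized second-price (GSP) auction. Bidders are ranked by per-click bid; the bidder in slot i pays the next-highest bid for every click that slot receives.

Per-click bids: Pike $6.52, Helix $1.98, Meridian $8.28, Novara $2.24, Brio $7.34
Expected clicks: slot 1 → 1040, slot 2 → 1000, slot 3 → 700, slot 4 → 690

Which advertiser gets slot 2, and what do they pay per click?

Ranked by bid: $8.28 (Meridian) > $7.34 (Brio) > $6.52 (Pike) > $2.24 (Novara) > $1.98 (Helix)
Slot 2 goes to the second-ranked bidder, Brio, who pays the next bid down: $6.52/click.

Brio; $6.52 per click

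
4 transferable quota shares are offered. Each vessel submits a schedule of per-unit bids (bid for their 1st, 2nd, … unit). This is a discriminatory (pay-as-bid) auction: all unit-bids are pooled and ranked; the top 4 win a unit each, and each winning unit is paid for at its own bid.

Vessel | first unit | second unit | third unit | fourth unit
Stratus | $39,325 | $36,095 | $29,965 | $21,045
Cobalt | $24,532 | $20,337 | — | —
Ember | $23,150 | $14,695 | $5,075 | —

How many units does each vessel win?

Pooled unit-bids ranked (top 4): 39,325 (Stratus-1), 36,095 (Stratus-2), 29,965 (Stratus-3), 24,532 (Cobalt-1)
Next rejected bid: $23,150 (not a price — pay-as-bid).
Allocation: Cobalt 1, Stratus 3.

Cobalt 1, Stratus 3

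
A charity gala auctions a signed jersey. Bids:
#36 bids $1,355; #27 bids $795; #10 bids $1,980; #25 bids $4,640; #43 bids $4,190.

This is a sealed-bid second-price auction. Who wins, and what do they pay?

#25 pays $4,190

Rule: the highest bidder wins and pays the second-highest bid.
Bids in order: 4,640 (#25) > 4,190 (#43) > 1,980 (#10) > 1,355 (#36) > 795 (#27)
Second-price: #25 pays #43's bid of $4,190.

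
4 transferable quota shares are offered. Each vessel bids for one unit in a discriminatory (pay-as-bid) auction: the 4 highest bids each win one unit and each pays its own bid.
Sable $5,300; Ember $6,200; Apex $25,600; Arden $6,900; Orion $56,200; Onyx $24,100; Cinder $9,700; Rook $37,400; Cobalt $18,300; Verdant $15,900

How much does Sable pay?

Sable pays $0

Ordering the bids: 56,200 (Orion), 37,400 (Rook), 25,600 (Apex), 24,100 (Onyx), 18,300 (Cobalt), 15,900 (Verdant), …
Winners (4 units): Orion, Rook, Apex, Onyx.
Sable does not win → $0.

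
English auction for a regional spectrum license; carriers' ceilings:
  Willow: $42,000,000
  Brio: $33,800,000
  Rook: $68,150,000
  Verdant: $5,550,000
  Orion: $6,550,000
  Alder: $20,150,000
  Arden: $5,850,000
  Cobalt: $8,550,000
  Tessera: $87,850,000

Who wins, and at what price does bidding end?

Rule: the price rises until one bidder remains; the winner pays the price at which the last rival dropped out.
Limits ranked: 87,850,000 (Tessera) > 68,150,000 (Rook) > 42,000,000 (Willow) > 33,800,000 (Brio) > 20,150,000 (Alder) > 8,550,000 (Cobalt) > …
Bidding ends when Rook exits at $68,150,000; Tessera takes it.

Tessera wins at $68,150,000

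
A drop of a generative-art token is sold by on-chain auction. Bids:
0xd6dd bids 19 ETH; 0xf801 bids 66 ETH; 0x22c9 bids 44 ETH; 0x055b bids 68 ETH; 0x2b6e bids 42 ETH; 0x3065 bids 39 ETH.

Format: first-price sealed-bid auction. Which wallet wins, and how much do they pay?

Sorting bids: 68 (0x055b) > 66 (0xf801) > 44 (0x22c9) > 42 (0x2b6e) > 39 (0x3065) > 19 (0xd6dd)
0x055b has the highest bid and pays exactly that: 68 ETH.

0x055b pays 68 ETH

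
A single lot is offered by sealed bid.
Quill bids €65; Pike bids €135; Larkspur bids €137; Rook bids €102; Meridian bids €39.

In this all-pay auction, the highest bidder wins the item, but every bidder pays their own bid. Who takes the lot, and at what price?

Larkspur pays €137

Rule: the highest bidder wins the item, but every bidder pays their own bid.
Sorting bids: 137 (Larkspur) > 135 (Pike) > 102 (Rook) > 65 (Quill) > 39 (Meridian)
Larkspur is highest and takes the item; every bidder forfeits their bid.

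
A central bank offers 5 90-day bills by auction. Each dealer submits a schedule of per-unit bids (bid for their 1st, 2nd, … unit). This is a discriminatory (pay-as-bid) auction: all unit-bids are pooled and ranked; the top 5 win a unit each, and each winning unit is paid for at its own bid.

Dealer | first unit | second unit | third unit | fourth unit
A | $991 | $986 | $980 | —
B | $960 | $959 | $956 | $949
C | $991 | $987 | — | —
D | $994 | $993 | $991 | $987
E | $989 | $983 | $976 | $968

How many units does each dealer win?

A 1, C 1, D 3

All unit-bids, highest first — top 5: 994 (D-1), 993 (D-2), 991 (A-1), 991 (C-1), 991 (D-3)
Next rejected bid: $989 (not a price — pay-as-bid).
Allocation: A 1, C 1, D 3.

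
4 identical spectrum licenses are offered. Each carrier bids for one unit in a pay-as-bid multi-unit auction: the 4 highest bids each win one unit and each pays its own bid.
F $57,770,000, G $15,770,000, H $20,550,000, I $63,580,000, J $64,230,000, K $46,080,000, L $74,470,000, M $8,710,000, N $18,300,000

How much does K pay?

K pays $0

Sorting: 74,470,000 (L), 64,230,000 (J), 63,580,000 (I), 57,770,000 (F), 46,080,000 (K), 20,550,000 (H), …
The 4 highest are L, J, I, F.
K does not win → $0.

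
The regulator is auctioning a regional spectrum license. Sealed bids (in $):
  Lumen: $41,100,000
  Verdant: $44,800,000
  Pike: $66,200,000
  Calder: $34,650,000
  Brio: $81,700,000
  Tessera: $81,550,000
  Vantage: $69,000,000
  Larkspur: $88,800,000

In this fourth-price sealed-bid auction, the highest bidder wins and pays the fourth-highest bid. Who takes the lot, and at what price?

Larkspur pays $69,000,000

Rule: the highest bidder wins and pays the fourth-highest bid.
Bids in order: 88,800,000 (Larkspur) > 81,700,000 (Brio) > 81,550,000 (Tessera) > 69,000,000 (Vantage) > 66,200,000 (Pike) > 44,800,000 (Verdant) > …
Larkspur wins; payment is bid #4 in the ranking = $69,000,000.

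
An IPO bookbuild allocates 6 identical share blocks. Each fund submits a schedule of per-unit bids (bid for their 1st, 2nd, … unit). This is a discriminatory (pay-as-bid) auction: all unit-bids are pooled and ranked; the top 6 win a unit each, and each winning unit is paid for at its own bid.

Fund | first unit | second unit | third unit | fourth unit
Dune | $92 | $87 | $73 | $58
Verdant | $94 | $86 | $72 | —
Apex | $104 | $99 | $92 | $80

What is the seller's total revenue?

Merging the schedules and taking the best 6: 104 (Apex-1), 99 (Apex-2), 94 (Verdant-1), 92 (Dune-1), 92 (Apex-3), 87 (Dune-2)
Next rejected bid: $86 (not a price — pay-as-bid).
Each winning unit pays its own bid.
Revenue = 104 + 99 + 94 + 92 + 92 + 87 = $568.

Total revenue: $568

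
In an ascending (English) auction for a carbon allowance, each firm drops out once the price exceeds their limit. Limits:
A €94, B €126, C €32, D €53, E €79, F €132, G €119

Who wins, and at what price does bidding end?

F wins at €126

Limits in order: 132 (F) > 126 (B) > 119 (G) > 94 (A) > 79 (E) > 53 (D) > …
Bidding ends when B exits at €126; F takes it.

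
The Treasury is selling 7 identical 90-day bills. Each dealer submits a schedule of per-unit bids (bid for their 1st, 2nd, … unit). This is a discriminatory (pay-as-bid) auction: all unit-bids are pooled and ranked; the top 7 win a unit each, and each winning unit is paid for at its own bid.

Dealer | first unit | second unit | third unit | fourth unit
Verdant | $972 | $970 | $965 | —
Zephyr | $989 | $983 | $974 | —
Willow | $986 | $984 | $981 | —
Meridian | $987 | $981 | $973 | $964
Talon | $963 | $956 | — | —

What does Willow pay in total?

All unit-bids, highest first — top 7: 989 (Zephyr-1), 987 (Meridian-1), 986 (Willow-1), 984 (Willow-2), 983 (Zephyr-2), 981 (Willow-3), 981 (Meridian-2)
Next rejected bid: $974 (not a price — pay-as-bid).
Willow's winning unit-bids: 986 + 984 + 981 = $2,951.

Willow pays $2,951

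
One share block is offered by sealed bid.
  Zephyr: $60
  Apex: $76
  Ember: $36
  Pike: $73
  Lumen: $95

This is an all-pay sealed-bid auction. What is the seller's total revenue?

Total revenue: $340

Bids ranked: 95 (Lumen) > 76 (Apex) > 73 (Pike) > 60 (Zephyr) > 36 (Ember)
Lumen wins with the top bid; all bids are sunk regardless.
Every bidder forfeits their bid regardless of winning.
Revenue = 60 + 76 + 36 + 73 + 95 = $340.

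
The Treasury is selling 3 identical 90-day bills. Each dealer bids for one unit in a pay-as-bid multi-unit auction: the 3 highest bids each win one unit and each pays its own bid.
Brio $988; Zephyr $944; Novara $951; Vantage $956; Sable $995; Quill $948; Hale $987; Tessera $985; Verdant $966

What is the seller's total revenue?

Ordering the bids: 995 (Sable), 988 (Brio), 987 (Hale), 985 (Tessera), 966 (Verdant), …
The 3 highest are Sable, Brio, Hale.
Total revenue = 995 + 988 + 987 = $2,970.

Total revenue: $2,970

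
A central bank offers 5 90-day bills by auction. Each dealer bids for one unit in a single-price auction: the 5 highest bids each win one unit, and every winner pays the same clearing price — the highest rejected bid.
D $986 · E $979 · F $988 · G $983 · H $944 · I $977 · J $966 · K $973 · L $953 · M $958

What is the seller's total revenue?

Bids ranked high→low: 988 (F), 986 (D), 983 (G), 979 (E), 977 (I), 973 (K), 966 (J), …
Winners (5 units): F, D, G, E, I.
First losing bid is K's $973, which sets the uniform price.
Total revenue = 5 × $973 = $4,865.

Total revenue: $4,865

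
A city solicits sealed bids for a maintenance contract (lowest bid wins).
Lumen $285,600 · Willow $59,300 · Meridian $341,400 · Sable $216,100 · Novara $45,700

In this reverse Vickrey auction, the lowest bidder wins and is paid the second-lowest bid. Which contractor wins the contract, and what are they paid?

Rule: the lowest bidder wins and is paid the second-lowest bid.
Bids ranked: 45,700 (Novara) < 59,300 (Willow) < 216,100 (Sable) < 285,600 (Lumen) < 341,400 (Meridian)
Novara is lowest; is paid the second-lowest bid, $59,300.

Novara is paid $59,300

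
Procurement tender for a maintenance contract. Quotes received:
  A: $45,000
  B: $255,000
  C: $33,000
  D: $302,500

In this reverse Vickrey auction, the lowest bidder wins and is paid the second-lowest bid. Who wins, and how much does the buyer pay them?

C is paid $45,000

Bids in order: 33,000 (C) < 45,000 (A) < 255,000 (B) < 302,500 (D)
C is lowest; is paid the second-lowest bid, $45,000.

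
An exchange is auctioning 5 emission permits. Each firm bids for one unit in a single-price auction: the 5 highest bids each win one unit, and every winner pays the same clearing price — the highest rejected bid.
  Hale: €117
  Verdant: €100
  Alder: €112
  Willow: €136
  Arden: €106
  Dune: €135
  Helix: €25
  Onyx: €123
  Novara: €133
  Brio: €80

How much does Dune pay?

Sorting: 136 (Willow), 135 (Dune), 133 (Novara), 123 (Onyx), 117 (Hale), 112 (Alder), 106 (Arden), …
Winners (5 units): Willow, Dune, Novara, Onyx, Hale.
Highest unsuccessful bid: €112 → clearing price.
Dune wins → pays €112.

Dune pays €112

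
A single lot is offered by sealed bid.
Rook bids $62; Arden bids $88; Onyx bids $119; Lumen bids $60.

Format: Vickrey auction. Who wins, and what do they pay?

Bids ranked: 119 (Onyx) > 88 (Arden) > 62 (Rook) > 60 (Lumen)
Second-price: Onyx pays Arden's bid of $88.

Onyx pays $88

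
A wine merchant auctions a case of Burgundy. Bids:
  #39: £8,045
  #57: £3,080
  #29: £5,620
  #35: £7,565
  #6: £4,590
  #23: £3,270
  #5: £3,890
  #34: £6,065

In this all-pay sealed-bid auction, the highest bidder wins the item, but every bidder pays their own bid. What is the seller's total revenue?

Total revenue: £42,125

Sorting bids: 8,045 (#39) > 7,565 (#35) > 6,065 (#34) > 5,620 (#29) > 4,590 (#6) > 3,890 (#5) > …
Every bidder forfeits their bid regardless of winning.
Revenue = 8,045 + 3,080 + 5,620 + 7,565 + 4,590 + 3,270 + 3,890 + 6,065 = £42,125.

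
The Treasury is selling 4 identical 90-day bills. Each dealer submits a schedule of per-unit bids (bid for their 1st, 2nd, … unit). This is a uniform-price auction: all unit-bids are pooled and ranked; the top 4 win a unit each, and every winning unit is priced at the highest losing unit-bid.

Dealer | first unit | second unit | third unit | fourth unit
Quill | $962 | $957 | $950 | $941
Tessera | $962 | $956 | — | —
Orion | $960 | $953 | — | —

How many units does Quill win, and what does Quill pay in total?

Quill: 2 units, pays $1,912

All unit-bids, highest first — top 4: 962 (Quill-1), 962 (Tessera-1), 960 (Orion-1), 957 (Quill-2)
First bid not allocated: $956.
Quill wins 2 unit(s) at $956 each.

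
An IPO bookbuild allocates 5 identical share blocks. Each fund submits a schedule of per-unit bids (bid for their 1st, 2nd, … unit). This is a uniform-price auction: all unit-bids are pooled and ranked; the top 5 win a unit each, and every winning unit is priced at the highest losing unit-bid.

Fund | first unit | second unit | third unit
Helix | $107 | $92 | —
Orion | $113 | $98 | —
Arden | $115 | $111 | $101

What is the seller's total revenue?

Pooled unit-bids ranked (top 5): 115 (Arden-1), 113 (Orion-1), 111 (Arden-2), 107 (Helix-1), 101 (Arden-3)
First bid not allocated: $98.
Allocation: Arden 3, Helix 1, Orion 1. Every unit priced at $98.
Revenue = 5 × 98 = $490.

Total revenue: $490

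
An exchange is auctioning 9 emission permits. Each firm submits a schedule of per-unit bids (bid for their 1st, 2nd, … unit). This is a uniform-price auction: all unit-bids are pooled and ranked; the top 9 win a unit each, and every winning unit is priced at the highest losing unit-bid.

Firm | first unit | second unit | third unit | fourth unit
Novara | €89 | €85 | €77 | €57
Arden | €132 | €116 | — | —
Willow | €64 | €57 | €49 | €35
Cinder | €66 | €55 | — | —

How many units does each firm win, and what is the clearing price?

All unit-bids, highest first — top 9: 132 (Arden-1), 116 (Arden-2), 89 (Novara-1), 85 (Novara-2), 77 (Novara-3), 66 (Cinder-1), 64 (Willow-1), 57 (Novara-4), 57 (Willow-2)
The (k+1)-th unit-bid is €55.
Allocation: Arden 2, Cinder 1, Novara 4, Willow 2.

Arden 2, Cinder 1, Novara 4, Willow 2; clearing price €55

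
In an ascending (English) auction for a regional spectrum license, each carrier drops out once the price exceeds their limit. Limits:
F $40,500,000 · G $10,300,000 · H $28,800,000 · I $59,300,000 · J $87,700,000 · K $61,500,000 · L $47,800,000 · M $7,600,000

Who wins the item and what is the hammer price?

Limits in order: 87,700,000 (J) > 61,500,000 (K) > 59,300,000 (I) > 47,800,000 (L) > 40,500,000 (F) > 28,800,000 (H) > …
K is the last rival to drop out, at $61,500,000; J remains and wins at that price.

J wins at $61,500,000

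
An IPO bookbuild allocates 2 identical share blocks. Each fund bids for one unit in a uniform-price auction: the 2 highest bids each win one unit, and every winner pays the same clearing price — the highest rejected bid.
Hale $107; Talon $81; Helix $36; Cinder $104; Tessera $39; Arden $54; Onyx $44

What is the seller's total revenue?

Sorting: 107 (Hale), 104 (Cinder), 81 (Talon), 54 (Arden), …
Winners (2 units): Hale, Cinder.
Clearing price = highest rejected bid = $81.
Total revenue = 2 × $81 = $162.

Total revenue: $162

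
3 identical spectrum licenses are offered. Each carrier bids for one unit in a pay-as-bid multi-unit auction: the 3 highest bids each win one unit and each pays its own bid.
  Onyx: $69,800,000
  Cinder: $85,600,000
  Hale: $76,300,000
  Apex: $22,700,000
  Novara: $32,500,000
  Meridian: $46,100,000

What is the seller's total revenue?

Sorting: 85,600,000 (Cinder), 76,300,000 (Hale), 69,800,000 (Onyx), 46,100,000 (Meridian), 32,500,000 (Novara), …
The 3 highest are Cinder, Hale, Onyx.
Total revenue = 85,600,000 + 76,300,000 + 69,800,000 = $231,700,000.

Total revenue: $231,700,000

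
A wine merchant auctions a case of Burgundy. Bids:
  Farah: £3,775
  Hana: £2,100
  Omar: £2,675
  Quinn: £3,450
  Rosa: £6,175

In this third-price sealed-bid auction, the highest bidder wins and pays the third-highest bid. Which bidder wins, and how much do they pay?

Bids in order: 6,175 (Rosa) > 3,775 (Farah) > 3,450 (Quinn) > 2,675 (Omar) > 2,100 (Hana)
Rosa wins; payment is bid #3 in the ranking = £3,450.

Rosa pays £3,450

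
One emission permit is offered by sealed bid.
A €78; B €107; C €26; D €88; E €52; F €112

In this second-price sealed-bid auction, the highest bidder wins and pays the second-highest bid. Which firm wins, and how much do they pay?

F pays €107

Bids in order: 112 (F) > 107 (B) > 88 (D) > 78 (A) > 52 (E) > 26 (C)
F is highest; pays the second-highest bid, €107.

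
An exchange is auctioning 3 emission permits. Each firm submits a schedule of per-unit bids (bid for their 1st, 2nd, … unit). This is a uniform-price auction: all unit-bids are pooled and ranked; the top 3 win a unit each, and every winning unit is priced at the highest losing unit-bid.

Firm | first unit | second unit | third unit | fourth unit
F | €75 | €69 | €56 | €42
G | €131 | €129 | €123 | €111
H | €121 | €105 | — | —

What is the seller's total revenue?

Total revenue: €363

Pooled unit-bids ranked (top 3): 131 (G-1), 129 (G-2), 123 (G-3)
The (k+1)-th unit-bid is €121.
Allocation: G 3. Every unit priced at €121.
Revenue = 3 × 121 = €363.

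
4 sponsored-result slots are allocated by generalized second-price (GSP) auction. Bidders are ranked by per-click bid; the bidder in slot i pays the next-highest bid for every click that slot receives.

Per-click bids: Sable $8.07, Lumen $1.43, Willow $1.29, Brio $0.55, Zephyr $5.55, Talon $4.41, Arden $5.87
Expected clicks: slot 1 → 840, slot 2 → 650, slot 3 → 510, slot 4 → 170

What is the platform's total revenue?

Total revenue: $11030.50

Sorting advertisers: $8.07 (Sable) > $5.87 (Arden) > $5.55 (Zephyr) > $4.41 (Talon) > $1.43 (Lumen) > …
Slot 1: Sable pays $5.87 × 840 = $4930.80
Slot 2: Arden pays $5.55 × 650 = $3607.50
Slot 3: Zephyr pays $4.41 × 510 = $2249.10
Slot 4: Talon pays $1.43 × 170 = $243.10
Total = $11030.50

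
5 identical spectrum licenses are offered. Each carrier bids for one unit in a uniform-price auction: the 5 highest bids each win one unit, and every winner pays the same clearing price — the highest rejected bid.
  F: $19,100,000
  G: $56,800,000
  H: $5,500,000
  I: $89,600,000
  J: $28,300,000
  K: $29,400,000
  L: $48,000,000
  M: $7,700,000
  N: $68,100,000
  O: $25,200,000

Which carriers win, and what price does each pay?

I, N, G, L, K; each pays $28,300,000

Ordering the bids: 89,600,000 (I), 68,100,000 (N), 56,800,000 (G), 48,000,000 (L), 29,400,000 (K), 28,300,000 (J), 25,200,000 (O), …
The 5 highest are I, N, G, L, K.
First losing bid is J's $28,300,000, which sets the uniform price.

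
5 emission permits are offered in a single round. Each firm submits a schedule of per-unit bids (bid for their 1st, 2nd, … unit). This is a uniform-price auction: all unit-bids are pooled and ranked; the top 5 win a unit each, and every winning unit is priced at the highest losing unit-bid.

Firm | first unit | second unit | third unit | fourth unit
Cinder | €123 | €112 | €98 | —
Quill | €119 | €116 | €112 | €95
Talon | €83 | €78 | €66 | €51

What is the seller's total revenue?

All unit-bids, highest first — top 5: 123 (Cinder-1), 119 (Quill-1), 116 (Quill-2), 112 (Cinder-2), 112 (Quill-3)
Highest rejected unit-bid = €98.
Allocation: Cinder 2, Quill 3. Every unit priced at €98.
Revenue = 5 × 98 = €490.

Total revenue: €490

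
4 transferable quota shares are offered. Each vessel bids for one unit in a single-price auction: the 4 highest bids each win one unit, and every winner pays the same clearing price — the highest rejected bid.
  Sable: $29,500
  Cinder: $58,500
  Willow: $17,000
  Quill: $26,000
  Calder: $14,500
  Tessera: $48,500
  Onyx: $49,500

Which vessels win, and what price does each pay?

Sorting: 58,500 (Cinder), 49,500 (Onyx), 48,500 (Tessera), 29,500 (Sable), 26,000 (Quill), 17,000 (Willow), …
Top 4: Cinder, Onyx, Tessera, Sable.
Clearing price = highest rejected bid = $26,000.

Cinder, Onyx, Tessera, Sable; each pays $26,000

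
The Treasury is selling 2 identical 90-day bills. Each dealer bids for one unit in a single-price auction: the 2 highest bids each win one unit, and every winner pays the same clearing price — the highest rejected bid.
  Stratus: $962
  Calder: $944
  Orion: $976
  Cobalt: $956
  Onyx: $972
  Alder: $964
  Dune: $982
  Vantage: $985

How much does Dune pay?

Bids ranked high→low: 985 (Vantage), 982 (Dune), 976 (Orion), 972 (Onyx), …
The 2 highest are Vantage, Dune.
First losing bid is Orion's $976, which sets the uniform price.
Dune wins → pays $976.

Dune pays $976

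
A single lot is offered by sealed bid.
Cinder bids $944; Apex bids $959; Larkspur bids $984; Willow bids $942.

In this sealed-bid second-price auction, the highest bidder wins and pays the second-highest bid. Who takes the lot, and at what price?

Larkspur pays $959

Rule: the highest bidder wins and pays the second-highest bid.
Bids ranked: 984 (Larkspur) > 959 (Apex) > 944 (Cinder) > 942 (Willow)
Larkspur wins with the highest bid; price is set by the runner-up at $959.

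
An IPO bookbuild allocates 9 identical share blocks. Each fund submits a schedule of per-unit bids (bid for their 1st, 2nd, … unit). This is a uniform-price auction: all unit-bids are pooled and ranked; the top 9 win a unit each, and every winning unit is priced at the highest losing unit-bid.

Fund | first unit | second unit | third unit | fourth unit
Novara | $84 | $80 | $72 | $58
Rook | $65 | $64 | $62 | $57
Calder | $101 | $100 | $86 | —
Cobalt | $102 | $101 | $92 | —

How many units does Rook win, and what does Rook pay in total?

All unit-bids, highest first — top 9: 102 (Cobalt-1), 101 (Calder-1), 101 (Cobalt-2), 100 (Calder-2), 92 (Cobalt-3), 86 (Calder-3), 84 (Novara-1), 80 (Novara-2), 72 (Novara-3)
First bid not allocated: $65.
Rook wins 0 unit(s) at $65 each.

Rook: 0 units, pays $0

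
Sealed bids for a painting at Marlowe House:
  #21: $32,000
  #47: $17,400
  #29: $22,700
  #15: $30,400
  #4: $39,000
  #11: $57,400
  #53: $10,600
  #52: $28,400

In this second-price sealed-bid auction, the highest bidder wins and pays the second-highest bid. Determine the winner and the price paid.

Sorting bids: 57,400 (#11) > 39,000 (#4) > 32,000 (#21) > 30,400 (#15) > 28,400 (#52) > 22,700 (#29) > …
#11 wins with the highest bid; price is set by the runner-up at $39,000.

#11 pays $39,000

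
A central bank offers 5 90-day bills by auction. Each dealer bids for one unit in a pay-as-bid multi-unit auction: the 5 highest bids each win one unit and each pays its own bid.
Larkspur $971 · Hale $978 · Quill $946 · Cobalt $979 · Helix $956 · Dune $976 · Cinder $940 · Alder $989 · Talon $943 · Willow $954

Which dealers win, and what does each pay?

Ordering the bids: 989 (Alder), 979 (Cobalt), 978 (Hale), 976 (Dune), 971 (Larkspur), 956 (Helix), 954 (Willow), …
Winners (5 units): Alder, Cobalt, Hale, Dune, Larkspur.
Each winner pays its own bid: Alder $989, Cobalt $979, Hale $978, Dune $976, Larkspur $971.

Alder $989, Cobalt $979, Hale $978, Dune $976, Larkspur $971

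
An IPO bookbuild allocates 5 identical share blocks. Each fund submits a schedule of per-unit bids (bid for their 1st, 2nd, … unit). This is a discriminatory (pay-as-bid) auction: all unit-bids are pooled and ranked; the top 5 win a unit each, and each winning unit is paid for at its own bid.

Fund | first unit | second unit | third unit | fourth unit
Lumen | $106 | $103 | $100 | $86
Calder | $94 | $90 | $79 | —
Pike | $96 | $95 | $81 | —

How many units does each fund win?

Merging the schedules and taking the best 5: 106 (Lumen-1), 103 (Lumen-2), 100 (Lumen-3), 96 (Pike-1), 95 (Pike-2)
Next rejected bid: $94 (not a price — pay-as-bid).
Allocation: Lumen 3, Pike 2.

Lumen 3, Pike 2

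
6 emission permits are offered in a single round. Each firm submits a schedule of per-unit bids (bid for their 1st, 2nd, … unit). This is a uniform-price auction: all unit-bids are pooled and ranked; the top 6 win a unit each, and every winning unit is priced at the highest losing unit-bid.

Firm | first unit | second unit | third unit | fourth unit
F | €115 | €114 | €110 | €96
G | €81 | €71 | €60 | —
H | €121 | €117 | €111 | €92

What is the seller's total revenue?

Total revenue: €576

Merging the schedules and taking the best 6: 121 (H-1), 117 (H-2), 115 (F-1), 114 (F-2), 111 (H-3), 110 (F-3)
The (k+1)-th unit-bid is €96.
Allocation: F 3, H 3. Every unit priced at €96.
Revenue = 6 × 96 = €576.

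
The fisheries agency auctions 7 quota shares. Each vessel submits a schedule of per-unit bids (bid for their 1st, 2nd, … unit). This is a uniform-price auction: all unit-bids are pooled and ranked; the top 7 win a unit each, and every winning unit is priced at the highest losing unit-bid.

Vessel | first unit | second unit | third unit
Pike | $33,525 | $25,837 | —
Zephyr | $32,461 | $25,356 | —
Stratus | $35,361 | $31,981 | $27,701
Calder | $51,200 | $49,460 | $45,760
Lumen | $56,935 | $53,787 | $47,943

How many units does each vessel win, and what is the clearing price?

Calder 3, Lumen 3, Stratus 1; clearing price $33,525

Merging the schedules and taking the best 7: 56,935 (Lumen-1), 53,787 (Lumen-2), 51,200 (Calder-1), 49,460 (Calder-2), 47,943 (Lumen-3), 45,760 (Calder-3), 35,361 (Stratus-1)
The (k+1)-th unit-bid is $33,525.
Allocation: Calder 3, Lumen 3, Stratus 1.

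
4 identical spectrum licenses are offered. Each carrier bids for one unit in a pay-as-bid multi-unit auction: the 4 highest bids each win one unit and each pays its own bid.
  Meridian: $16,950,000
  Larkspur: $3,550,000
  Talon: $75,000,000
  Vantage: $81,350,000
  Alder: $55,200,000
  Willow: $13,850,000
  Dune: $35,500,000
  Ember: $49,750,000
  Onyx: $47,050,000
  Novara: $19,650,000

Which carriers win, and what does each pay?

Vantage $81,350,000, Talon $75,000,000, Alder $55,200,000, Ember $49,750,000

Sorting: 81,350,000 (Vantage), 75,000,000 (Talon), 55,200,000 (Alder), 49,750,000 (Ember), 47,050,000 (Onyx), 35,500,000 (Dune), …
The 4 highest are Vantage, Talon, Alder, Ember.
Each winner pays its own bid: Vantage $81,350,000, Talon $75,000,000, Alder $55,200,000, Ember $49,750,000.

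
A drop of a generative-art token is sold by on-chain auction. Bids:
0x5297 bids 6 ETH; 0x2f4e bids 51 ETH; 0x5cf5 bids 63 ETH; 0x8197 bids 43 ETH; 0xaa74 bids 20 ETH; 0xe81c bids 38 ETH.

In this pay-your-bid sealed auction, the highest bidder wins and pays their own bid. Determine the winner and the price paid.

Rule: the highest bidder wins and pays their own bid.
Bids in order: 63 (0x5cf5) > 51 (0x2f4e) > 43 (0x8197) > 38 (0xe81c) > 20 (0xaa74) > 6 (0x5297)
First-price: 0x5cf5 pays what they bid, 63 ETH.

0x5cf5 pays 63 ETH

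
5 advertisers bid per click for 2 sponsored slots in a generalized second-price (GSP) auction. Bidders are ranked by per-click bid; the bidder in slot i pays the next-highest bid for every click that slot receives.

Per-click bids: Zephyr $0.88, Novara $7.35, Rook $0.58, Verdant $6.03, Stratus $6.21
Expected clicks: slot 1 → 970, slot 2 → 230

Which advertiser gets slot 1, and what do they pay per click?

Ranked by bid: $7.35 (Novara) > $6.21 (Stratus) > $6.03 (Verdant) > …
Slot 1 goes to the first-ranked bidder, Novara, who pays the next bid down: $6.21/click.

Novara; $6.21 per click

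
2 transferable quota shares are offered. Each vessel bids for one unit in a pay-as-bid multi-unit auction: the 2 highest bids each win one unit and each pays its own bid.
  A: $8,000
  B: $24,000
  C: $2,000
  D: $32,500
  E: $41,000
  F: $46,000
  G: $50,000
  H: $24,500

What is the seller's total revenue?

Total revenue: $96,000

Bids ranked high→low: 50,000 (G), 46,000 (F), 41,000 (E), 32,500 (D), …
Top 2: G, F.
Total revenue = 50,000 + 46,000 = $96,000.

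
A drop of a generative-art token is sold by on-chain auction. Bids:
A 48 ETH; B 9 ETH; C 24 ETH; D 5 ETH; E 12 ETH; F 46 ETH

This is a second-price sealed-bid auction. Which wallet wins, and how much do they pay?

A pays 46 ETH

Sorting bids: 48 (A) > 46 (F) > 24 (C) > 12 (E) > 9 (B) > 5 (D)
A wins with the highest bid; price is set by the runner-up at 46 ETH.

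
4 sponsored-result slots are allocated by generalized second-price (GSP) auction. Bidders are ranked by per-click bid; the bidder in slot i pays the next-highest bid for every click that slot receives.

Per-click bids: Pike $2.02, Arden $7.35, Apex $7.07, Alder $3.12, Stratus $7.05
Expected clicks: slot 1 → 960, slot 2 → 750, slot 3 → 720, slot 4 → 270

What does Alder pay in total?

Alder pays $545.40

Per-click bids in order: $7.35 (Arden) > $7.07 (Apex) > $7.05 (Stratus) > $3.12 (Alder) > $2.02 (Pike)
Alder holds slot 4 → pays next bid $2.02 × 270 clicks = $545.40.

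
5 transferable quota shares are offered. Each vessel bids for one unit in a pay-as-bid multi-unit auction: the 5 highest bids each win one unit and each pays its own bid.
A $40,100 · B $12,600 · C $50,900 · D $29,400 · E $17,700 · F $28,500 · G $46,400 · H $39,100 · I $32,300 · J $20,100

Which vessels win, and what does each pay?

Ordering the bids: 50,900 (C), 46,400 (G), 40,100 (A), 39,100 (H), 32,300 (I), 29,400 (D), 28,500 (F), …
The 5 highest are C, G, A, H, I.
Each winner pays its own bid: C $50,900, G $46,400, A $40,100, H $39,100, I $32,300.

C $50,900, G $46,400, A $40,100, H $39,100, I $32,300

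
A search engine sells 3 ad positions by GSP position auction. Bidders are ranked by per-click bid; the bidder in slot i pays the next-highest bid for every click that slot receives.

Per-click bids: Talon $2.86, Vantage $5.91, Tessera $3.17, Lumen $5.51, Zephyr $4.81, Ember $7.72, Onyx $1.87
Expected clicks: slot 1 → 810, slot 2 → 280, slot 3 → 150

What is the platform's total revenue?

Total revenue: $7051.40

Sorting advertisers: $7.72 (Ember) > $5.91 (Vantage) > $5.51 (Lumen) > $4.81 (Zephyr) > …
Slot 1: Ember pays $5.91 × 810 = $4787.10
Slot 2: Vantage pays $5.51 × 280 = $1542.80
Slot 3: Lumen pays $4.81 × 150 = $721.50
Total = $7051.40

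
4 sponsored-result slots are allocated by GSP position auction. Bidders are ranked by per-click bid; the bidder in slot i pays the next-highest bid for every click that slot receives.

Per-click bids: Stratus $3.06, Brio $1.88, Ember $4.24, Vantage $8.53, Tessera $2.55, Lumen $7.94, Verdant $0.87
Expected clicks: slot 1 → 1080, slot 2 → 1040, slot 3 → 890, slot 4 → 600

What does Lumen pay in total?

Per-click bids in order: $8.53 (Vantage) > $7.94 (Lumen) > $4.24 (Ember) > $3.06 (Stratus) > $2.55 (Tessera) > …
Lumen holds slot 2 → pays next bid $4.24 × 1040 clicks = $4409.60.

Lumen pays $4409.60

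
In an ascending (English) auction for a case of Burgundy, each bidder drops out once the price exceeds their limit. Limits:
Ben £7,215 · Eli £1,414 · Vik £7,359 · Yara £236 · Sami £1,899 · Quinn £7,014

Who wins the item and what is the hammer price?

Vik wins at £7,215

Open ascending-bid auction: the price rises until one bidder remains; the winner pays the price at which the last rival dropped out.
Limits in order: 7,359 (Vik) > 7,215 (Ben) > 7,014 (Quinn) > 1,899 (Sami) > 1,414 (Eli) > 236 (Yara)
Once the price passes £7,215, only Vik is left; the hammer falls at Ben's limit of £7,215.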